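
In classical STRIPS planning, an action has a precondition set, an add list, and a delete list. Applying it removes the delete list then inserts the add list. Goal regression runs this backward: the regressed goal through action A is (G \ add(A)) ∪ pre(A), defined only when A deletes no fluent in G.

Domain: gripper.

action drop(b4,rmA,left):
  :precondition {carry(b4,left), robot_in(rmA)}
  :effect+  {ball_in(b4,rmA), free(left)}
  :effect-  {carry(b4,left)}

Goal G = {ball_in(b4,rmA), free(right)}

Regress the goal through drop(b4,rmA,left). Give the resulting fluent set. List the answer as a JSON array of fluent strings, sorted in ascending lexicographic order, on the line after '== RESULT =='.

Compute (G \ add) ∪ pre:
  G ∩ del = {}  (empty — regression defined)
  G \ add = {ball_in(b4,rmA), free(right)} \ {ball_in(b4,rmA), free(left)} = {free(right)}
  ∪ pre   = {free(right)} ∪ {carry(b4,left), robot_in(rmA)}
          = {carry(b4,left), free(right), robot_in(rmA)}

== RESULT ==
["carry(b4,left)", "free(right)", "robot_in(rmA)"]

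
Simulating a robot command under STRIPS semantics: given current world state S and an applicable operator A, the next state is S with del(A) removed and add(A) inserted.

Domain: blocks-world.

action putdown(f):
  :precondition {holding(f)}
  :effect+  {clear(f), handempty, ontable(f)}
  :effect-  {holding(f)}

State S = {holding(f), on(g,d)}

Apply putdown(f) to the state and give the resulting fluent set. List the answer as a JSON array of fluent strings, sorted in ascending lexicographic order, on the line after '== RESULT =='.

Compute (S \ del) ∪ add:
  pre ⊆ S: {holding(f)} ⊆ S  — applicable
  S \ del = {on(g,d)}
  ∪ add   = {clear(f), handempty, on(g,d), ontable(f)}

== RESULT ==
["clear(f)", "handempty", "on(g,d)", "ontable(f)"]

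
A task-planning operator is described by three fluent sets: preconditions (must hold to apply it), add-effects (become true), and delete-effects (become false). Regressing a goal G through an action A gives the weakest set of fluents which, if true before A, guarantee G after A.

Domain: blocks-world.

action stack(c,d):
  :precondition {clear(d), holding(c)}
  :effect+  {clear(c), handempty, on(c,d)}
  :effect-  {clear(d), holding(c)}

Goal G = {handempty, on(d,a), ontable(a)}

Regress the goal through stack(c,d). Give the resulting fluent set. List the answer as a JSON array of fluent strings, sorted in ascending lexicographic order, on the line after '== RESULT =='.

Compute (G \ add) ∪ pre:
  G ∩ del = {}  (empty — regression defined)
  G \ add = {handempty, on(d,a), ontable(a)} \ {clear(c), handempty, on(c,d)} = {on(d,a), ontable(a)}
  ∪ pre   = {on(d,a), ontable(a)} ∪ {clear(d), holding(c)}
          = {clear(d), holding(c), on(d,a), ontable(a)}

== RESULT ==
["clear(d)", "holding(c)", "on(d,a)", "ontable(a)"]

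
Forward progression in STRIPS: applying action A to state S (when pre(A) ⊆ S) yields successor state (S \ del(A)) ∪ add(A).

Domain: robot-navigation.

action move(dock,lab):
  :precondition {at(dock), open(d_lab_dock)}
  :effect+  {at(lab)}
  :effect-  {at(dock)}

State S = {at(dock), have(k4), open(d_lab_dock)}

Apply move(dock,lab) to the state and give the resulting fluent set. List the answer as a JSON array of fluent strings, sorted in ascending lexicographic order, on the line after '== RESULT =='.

Progress:
  pre ⊆ S: {at(dock), open(d_lab_dock)} ⊆ S  — applicable
  S \ del = {have(k4), open(d_lab_dock)}
  ∪ add   = {at(lab), have(k4), open(d_lab_dock)}

== RESULT ==
["at(lab)", "have(k4)", "open(d_lab_dock)"]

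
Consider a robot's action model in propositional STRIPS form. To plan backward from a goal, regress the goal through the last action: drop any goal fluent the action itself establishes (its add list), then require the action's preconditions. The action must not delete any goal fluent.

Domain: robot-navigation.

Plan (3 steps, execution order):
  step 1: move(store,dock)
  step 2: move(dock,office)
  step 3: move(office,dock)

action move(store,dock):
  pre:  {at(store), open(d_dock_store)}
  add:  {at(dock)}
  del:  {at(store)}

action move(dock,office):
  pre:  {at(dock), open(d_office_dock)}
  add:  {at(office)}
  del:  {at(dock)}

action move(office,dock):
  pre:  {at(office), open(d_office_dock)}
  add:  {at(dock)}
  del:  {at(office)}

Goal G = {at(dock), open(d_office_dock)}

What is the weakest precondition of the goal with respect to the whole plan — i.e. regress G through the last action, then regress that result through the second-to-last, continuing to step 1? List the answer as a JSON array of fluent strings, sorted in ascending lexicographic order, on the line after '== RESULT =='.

Work backward from the goal:
  through step 3 (move(office,dock)): drop {at(dock)}, keep {open(d_office_dock)}, require {at(office), open(d_office_dock)}
    → {at(office), open(d_office_dock)}
  through step 2 (move(dock,office)): drop {at(office)}, keep {open(d_office_dock)}, require {at(dock), open(d_office_dock)}
    → {at(dock), open(d_office_dock)}
  through step 1 (move(store,dock)): drop {at(dock)}, keep {open(d_office_dock)}, require {at(store), open(d_dock_store)}
    → {at(store), open(d_dock_store), open(d_office_dock)}

== RESULT ==
["at(store)", "open(d_dock_store)", "open(d_office_dock)"]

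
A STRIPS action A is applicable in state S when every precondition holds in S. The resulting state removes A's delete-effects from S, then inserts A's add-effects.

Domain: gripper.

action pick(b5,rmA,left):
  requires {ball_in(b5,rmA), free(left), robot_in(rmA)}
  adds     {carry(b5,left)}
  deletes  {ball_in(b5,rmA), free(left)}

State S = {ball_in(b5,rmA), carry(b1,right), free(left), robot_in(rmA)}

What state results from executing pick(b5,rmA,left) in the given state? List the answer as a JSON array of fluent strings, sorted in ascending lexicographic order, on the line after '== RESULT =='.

Compute (S \ del) ∪ add:
  pre ⊆ S: {ball_in(b5,rmA), free(left), robot_in(rmA)} ⊆ S  — applicable
  S \ del = {carry(b1,right), robot_in(rmA)}
  ∪ add   = {carry(b1,right), carry(b5,left), robot_in(rmA)}

== RESULT ==
["carry(b1,right)", "carry(b5,left)", "robot_in(rmA)"]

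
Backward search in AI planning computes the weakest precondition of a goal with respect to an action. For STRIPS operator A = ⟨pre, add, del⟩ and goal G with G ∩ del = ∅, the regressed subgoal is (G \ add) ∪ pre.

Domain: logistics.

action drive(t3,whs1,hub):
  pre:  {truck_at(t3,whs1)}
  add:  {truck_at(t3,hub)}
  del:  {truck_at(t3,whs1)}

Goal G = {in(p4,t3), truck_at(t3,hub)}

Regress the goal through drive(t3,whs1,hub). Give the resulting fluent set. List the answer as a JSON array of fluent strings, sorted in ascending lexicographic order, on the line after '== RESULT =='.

Compute (G \ add) ∪ pre:
  G ∩ del = {}  (empty — regression defined)
  G \ add = {in(p4,t3), truck_at(t3,hub)} \ {truck_at(t3,hub)} = {in(p4,t3)}
  ∪ pre   = {in(p4,t3)} ∪ {truck_at(t3,whs1)}
          = {in(p4,t3), truck_at(t3,whs1)}

== RESULT ==
["in(p4,t3)", "truck_at(t3,whs1)"]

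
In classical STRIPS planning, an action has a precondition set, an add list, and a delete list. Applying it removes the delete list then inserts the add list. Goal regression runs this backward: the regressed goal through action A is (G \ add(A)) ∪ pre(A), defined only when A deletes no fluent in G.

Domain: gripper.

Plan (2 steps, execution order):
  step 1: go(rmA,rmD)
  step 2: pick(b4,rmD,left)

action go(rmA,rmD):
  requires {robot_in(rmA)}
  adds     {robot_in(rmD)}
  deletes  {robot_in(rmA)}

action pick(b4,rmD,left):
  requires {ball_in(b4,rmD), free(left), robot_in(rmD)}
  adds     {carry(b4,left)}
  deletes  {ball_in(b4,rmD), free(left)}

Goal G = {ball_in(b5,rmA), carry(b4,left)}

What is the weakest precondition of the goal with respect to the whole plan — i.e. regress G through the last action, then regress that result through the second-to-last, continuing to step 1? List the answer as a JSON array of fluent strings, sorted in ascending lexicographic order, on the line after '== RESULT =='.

Work backward from the goal:
  through step 2 (pick(b4,rmD,left)): drop {carry(b4,left)}, keep {ball_in(b5,rmA)}, require {ball_in(b4,rmD), free(left), robot_in(rmD)}
    → {ball_in(b4,rmD), ball_in(b5,rmA), free(left), robot_in(rmD)}
  through step 1 (go(rmA,rmD)): drop {robot_in(rmD)}, keep {ball_in(b4,rmD), ball_in(b5,rmA), free(left)}, require {robot_in(rmA)}
    → {ball_in(b4,rmD), ball_in(b5,rmA), free(left), robot_in(rmA)}

== RESULT ==
["ball_in(b4,rmD)", "ball_in(b5,rmA)", "free(left)", "robot_in(rmA)"]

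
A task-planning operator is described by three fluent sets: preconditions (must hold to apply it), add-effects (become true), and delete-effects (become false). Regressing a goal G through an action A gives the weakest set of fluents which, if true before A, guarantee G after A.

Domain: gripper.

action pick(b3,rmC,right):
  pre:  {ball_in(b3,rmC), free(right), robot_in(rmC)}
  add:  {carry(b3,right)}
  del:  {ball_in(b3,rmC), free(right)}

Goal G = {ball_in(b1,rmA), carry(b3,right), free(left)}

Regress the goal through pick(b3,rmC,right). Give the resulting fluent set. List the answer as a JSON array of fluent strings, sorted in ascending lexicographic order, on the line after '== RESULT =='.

Regress:
  G ∩ del = {}  (empty — regression defined)
  G \ add = {ball_in(b1,rmA), carry(b3,right), free(left)} \ {carry(b3,right)} = {ball_in(b1,rmA), free(left)}
  ∪ pre   = {ball_in(b1,rmA), free(left)} ∪ {ball_in(b3,rmC), free(right), robot_in(rmC)}
          = {ball_in(b1,rmA), ball_in(b3,rmC), free(left), free(right), robot_in(rmC)}

== RESULT ==
["ball_in(b1,rmA)", "ball_in(b3,rmC)", "free(left)", "free(right)", "robot_in(rmC)"]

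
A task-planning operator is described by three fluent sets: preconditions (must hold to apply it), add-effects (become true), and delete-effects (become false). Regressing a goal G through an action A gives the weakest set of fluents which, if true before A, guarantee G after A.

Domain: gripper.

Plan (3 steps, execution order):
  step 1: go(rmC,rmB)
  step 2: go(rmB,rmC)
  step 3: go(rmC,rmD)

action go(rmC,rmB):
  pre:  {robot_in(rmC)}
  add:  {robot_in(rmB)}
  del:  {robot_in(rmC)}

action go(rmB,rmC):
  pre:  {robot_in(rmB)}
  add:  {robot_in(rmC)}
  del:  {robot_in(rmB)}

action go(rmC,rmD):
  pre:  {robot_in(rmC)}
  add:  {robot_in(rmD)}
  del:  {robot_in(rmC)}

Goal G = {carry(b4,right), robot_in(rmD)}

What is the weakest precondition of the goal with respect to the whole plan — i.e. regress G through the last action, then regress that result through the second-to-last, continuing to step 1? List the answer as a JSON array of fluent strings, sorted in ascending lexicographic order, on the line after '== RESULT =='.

Work backward from the goal:
  through step 3 (go(rmC,rmD)): drop {robot_in(rmD)}, keep {carry(b4,right)}, require {robot_in(rmC)}
    → {carry(b4,right), robot_in(rmC)}
  through step 2 (go(rmB,rmC)): drop {robot_in(rmC)}, keep {carry(b4,right)}, require {robot_in(rmB)}
    → {carry(b4,right), robot_in(rmB)}
  through step 1 (go(rmC,rmB)): drop {robot_in(rmB)}, keep {carry(b4,right)}, require {robot_in(rmC)}
    → {carry(b4,right), robot_in(rmC)}

== RESULT ==
["carry(b4,right)", "robot_in(rmC)"]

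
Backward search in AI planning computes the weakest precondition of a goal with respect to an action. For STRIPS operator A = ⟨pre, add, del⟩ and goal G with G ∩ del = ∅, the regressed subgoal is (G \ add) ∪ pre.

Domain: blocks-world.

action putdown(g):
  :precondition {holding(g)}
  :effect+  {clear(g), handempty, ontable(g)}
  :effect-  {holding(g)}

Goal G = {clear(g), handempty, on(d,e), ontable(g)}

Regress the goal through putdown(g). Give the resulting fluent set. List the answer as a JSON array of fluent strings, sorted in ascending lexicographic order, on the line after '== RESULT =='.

Regress:
  G ∩ del = {}  (empty — regression defined)
  G \ add = {clear(g), handempty, on(d,e), ontable(g)} \ {clear(g), handempty, ontable(g)} = {on(d,e)}
  ∪ pre   = {on(d,e)} ∪ {holding(g)}
          = {holding(g), on(d,e)}

== RESULT ==
["holding(g)", "on(d,e)"]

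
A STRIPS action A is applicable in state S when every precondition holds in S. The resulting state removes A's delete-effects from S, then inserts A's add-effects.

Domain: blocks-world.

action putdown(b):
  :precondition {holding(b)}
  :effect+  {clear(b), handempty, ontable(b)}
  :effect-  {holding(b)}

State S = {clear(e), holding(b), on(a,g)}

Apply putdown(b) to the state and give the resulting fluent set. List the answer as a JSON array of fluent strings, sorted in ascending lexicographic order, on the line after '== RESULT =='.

Progress:
  pre ⊆ S: {holding(b)} ⊆ S  — applicable
  S \ del = {clear(e), on(a,g)}
  ∪ add   = {clear(b), clear(e), handempty, on(a,g), ontable(b)}

== RESULT ==
["clear(b)", "clear(e)", "handempty", "on(a,g)", "ontable(b)"]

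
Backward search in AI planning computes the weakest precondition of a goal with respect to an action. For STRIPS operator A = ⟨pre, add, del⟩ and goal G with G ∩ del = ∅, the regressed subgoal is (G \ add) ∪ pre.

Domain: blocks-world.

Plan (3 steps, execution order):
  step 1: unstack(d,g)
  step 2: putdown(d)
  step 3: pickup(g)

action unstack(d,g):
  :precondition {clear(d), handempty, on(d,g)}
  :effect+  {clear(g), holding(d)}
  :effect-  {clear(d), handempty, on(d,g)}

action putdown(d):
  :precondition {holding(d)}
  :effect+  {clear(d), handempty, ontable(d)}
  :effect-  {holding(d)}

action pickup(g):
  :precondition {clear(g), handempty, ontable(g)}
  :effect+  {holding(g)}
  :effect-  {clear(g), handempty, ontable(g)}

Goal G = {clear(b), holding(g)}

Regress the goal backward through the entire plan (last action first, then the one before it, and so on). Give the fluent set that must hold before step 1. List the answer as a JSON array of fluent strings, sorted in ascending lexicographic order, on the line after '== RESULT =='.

Regress step by step:
  through step 3 (pickup(g)): drop {holding(g)}, keep {clear(b)}, require {clear(g), handempty, ontable(g)}
    → {clear(b), clear(g), handempty, ontable(g)}
  through step 2 (putdown(d)): drop {handempty}, keep {clear(b), clear(g), ontable(g)}, require {holding(d)}
    → {clear(b), clear(g), holding(d), ontable(g)}
  through step 1 (unstack(d,g)): drop {clear(g), holding(d)}, keep {clear(b), ontable(g)}, require {clear(d), handempty, on(d,g)}
    → {clear(b), clear(d), handempty, on(d,g), ontable(g)}

== RESULT ==
["clear(b)", "clear(d)", "handempty", "on(d,g)", "ontable(g)"]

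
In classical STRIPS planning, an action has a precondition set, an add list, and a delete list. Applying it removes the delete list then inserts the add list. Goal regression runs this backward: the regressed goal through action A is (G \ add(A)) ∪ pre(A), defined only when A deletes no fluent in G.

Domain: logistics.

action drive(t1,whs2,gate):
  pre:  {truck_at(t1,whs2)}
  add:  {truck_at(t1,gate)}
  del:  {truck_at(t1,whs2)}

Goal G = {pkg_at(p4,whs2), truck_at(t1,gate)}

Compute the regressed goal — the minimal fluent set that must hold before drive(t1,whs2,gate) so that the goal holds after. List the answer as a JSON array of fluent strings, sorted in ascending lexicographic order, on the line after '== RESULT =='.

Regress:
  G ∩ del = {}  (empty — regression defined)
  G \ add = {pkg_at(p4,whs2), truck_at(t1,gate)} \ {truck_at(t1,gate)} = {pkg_at(p4,whs2)}
  ∪ pre   = {pkg_at(p4,whs2)} ∪ {truck_at(t1,whs2)}
          = {pkg_at(p4,whs2), truck_at(t1,whs2)}

== RESULT ==
["pkg_at(p4,whs2)", "truck_at(t1,whs2)"]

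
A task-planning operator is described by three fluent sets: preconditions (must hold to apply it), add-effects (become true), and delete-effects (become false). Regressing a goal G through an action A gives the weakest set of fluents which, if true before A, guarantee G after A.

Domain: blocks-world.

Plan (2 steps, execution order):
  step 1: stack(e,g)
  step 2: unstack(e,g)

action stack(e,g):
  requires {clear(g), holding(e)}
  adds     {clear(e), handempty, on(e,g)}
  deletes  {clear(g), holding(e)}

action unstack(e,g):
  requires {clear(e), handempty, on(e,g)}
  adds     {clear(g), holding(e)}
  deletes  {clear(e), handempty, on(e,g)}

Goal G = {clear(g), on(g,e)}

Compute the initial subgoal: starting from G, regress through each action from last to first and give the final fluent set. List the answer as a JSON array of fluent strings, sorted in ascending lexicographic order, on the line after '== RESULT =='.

Work backward from the goal:
  through step 2 (unstack(e,g)): drop {clear(g)}, keep {on(g,e)}, require {clear(e), handempty, on(e,g)}
    → {clear(e), handempty, on(e,g), on(g,e)}
  through step 1 (stack(e,g)): drop {clear(e), handempty, on(e,g)}, keep {on(g,e)}, require {clear(g), holding(e)}
    → {clear(g), holding(e), on(g,e)}

== RESULT ==
["clear(g)", "holding(e)", "on(g,e)"]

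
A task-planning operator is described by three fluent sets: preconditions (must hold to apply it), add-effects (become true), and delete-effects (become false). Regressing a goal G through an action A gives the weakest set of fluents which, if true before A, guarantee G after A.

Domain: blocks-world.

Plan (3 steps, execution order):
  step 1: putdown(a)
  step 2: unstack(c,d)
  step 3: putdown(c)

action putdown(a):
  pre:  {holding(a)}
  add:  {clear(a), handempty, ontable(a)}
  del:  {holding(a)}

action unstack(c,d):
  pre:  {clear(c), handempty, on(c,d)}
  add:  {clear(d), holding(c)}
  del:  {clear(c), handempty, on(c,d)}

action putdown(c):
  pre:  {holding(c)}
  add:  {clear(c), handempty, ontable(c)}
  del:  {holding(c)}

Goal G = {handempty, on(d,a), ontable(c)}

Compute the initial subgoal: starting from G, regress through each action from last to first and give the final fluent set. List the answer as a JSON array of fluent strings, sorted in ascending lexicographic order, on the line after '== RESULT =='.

Regress step by step:
  through step 3 (putdown(c)): drop {handempty, ontable(c)}, keep {on(d,a)}, require {holding(c)}
    → {holding(c), on(d,a)}
  through step 2 (unstack(c,d)): drop {holding(c)}, keep {on(d,a)}, require {clear(c), handempty, on(c,d)}
    → {clear(c), handempty, on(c,d), on(d,a)}
  through step 1 (putdown(a)): drop {handempty}, keep {clear(c), on(c,d), on(d,a)}, require {holding(a)}
    → {clear(c), holding(a), on(c,d), on(d,a)}

== RESULT ==
["clear(c)", "holding(a)", "on(c,d)", "on(d,a)"]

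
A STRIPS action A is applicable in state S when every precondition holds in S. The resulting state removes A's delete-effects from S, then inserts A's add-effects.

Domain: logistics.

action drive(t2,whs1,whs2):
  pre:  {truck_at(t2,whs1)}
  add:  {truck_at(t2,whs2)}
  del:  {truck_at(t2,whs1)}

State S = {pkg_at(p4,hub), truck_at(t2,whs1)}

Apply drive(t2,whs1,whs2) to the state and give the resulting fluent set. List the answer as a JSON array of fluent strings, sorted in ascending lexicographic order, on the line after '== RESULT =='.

Progress:
  pre ⊆ S: {truck_at(t2,whs1)} ⊆ S  — applicable
  S \ del = {pkg_at(p4,hub)}
  ∪ add   = {pkg_at(p4,hub), truck_at(t2,whs2)}

== RESULT ==
["pkg_at(p4,hub)", "truck_at(t2,whs2)"]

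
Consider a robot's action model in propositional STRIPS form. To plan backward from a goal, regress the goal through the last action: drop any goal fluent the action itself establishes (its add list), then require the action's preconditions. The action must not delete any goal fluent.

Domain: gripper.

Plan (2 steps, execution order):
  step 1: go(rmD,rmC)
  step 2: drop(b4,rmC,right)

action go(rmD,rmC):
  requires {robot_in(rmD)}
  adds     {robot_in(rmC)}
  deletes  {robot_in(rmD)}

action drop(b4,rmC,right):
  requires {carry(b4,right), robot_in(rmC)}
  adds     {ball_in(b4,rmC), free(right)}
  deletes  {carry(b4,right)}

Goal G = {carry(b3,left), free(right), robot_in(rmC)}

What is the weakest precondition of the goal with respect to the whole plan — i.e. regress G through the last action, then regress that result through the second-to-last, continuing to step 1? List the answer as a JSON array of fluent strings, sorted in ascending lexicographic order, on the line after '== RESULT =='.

Work backward from the goal:
  through step 2 (drop(b4,rmC,right)): drop {free(right)}, keep {carry(b3,left), robot_in(rmC)}, require {carry(b4,right), robot_in(rmC)}
    → {carry(b3,left), carry(b4,right), robot_in(rmC)}
  through step 1 (go(rmD,rmC)): drop {robot_in(rmC)}, keep {carry(b3,left), carry(b4,right)}, require {robot_in(rmD)}
    → {carry(b3,left), carry(b4,right), robot_in(rmD)}

== RESULT ==
["carry(b3,left)", "carry(b4,right)", "robot_in(rmD)"]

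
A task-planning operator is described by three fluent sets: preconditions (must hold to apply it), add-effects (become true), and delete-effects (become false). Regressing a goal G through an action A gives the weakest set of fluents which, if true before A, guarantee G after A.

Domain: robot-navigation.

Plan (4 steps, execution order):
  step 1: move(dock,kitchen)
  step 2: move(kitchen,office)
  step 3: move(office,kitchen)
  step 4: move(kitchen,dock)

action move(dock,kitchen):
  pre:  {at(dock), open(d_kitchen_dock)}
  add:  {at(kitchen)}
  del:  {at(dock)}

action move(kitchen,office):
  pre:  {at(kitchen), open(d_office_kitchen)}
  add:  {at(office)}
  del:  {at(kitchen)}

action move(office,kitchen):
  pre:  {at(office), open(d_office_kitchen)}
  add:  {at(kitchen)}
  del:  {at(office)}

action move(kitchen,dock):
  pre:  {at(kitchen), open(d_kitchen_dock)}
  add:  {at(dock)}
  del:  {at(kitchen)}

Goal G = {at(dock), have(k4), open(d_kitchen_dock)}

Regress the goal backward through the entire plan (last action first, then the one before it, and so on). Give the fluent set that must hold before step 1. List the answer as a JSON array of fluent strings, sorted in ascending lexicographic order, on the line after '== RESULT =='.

Work backward from the goal:
  through step 4 (move(kitchen,dock)): drop {at(dock)}, keep {have(k4), open(d_kitchen_dock)}, require {at(kitchen), open(d_kitchen_dock)}
    → {at(kitchen), have(k4), open(d_kitchen_dock)}
  through step 3 (move(office,kitchen)): drop {at(kitchen)}, keep {have(k4), open(d_kitchen_dock)}, require {at(office), open(d_office_kitchen)}
    → {at(office), have(k4), open(d_kitchen_dock), open(d_office_kitchen)}
  through step 2 (move(kitchen,office)): drop {at(office)}, keep {have(k4), open(d_kitchen_dock), open(d_office_kitchen)}, require {at(kitchen), open(d_office_kitchen)}
    → {at(kitchen), have(k4), open(d_kitchen_dock), open(d_office_kitchen)}
  through step 1 (move(dock,kitchen)): drop {at(kitchen)}, keep {have(k4), open(d_kitchen_dock), open(d_office_kitchen)}, require {at(dock), open(d_kitchen_dock)}
    → {at(dock), have(k4), open(d_kitchen_dock), open(d_office_kitchen)}

== RESULT ==
["at(dock)", "have(k4)", "open(d_kitchen_dock)", "open(d_office_kitchen)"]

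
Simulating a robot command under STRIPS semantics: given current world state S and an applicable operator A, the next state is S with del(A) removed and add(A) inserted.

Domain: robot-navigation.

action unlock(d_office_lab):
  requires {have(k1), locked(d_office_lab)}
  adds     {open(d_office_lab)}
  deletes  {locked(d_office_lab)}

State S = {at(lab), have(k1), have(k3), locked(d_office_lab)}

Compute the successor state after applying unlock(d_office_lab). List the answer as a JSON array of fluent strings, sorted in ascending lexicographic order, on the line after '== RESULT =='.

Compute (S \ del) ∪ add:
  pre ⊆ S: {have(k1), locked(d_office_lab)} ⊆ S  — applicable
  S \ del = {at(lab), have(k1), have(k3)}
  ∪ add   = {at(lab), have(k1), have(k3), open(d_office_lab)}

== RESULT ==
["at(lab)", "have(k1)", "have(k3)", "open(d_office_lab)"]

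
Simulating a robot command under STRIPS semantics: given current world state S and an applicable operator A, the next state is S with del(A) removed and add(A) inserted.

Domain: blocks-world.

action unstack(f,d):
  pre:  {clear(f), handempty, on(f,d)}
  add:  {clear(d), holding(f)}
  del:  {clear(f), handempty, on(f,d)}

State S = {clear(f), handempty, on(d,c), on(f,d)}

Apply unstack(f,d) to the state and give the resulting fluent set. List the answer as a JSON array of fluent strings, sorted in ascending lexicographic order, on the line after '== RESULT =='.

Progress:
  pre ⊆ S: {clear(f), handempty, on(f,d)} ⊆ S  — applicable
  S \ del = {on(d,c)}
  ∪ add   = {clear(d), holding(f), on(d,c)}

== RESULT ==
["clear(d)", "holding(f)", "on(d,c)"]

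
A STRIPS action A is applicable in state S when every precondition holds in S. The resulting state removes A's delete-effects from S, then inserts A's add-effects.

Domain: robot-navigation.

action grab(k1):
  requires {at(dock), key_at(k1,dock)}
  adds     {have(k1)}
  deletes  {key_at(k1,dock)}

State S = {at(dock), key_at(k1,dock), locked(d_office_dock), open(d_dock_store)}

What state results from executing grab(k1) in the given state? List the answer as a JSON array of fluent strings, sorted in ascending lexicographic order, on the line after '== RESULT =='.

Compute (S \ del) ∪ add:
  pre ⊆ S: {at(dock), key_at(k1,dock)} ⊆ S  — applicable
  S \ del = {at(dock), locked(d_office_dock), open(d_dock_store)}
  ∪ add   = {at(dock), have(k1), locked(d_office_dock), open(d_dock_store)}

== RESULT ==
["at(dock)", "have(k1)", "locked(d_office_dock)", "open(d_dock_store)"]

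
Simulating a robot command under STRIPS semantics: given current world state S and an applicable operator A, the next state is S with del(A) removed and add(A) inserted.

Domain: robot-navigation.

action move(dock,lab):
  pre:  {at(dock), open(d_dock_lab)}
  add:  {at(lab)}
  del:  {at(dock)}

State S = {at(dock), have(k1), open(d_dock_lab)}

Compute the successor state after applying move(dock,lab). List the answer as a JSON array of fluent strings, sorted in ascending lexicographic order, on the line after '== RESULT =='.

Compute (S \ del) ∪ add:
  pre ⊆ S: {at(dock), open(d_dock_lab)} ⊆ S  — applicable
  S \ del = {have(k1), open(d_dock_lab)}
  ∪ add   = {at(lab), have(k1), open(d_dock_lab)}

== RESULT ==
["at(lab)", "have(k1)", "open(d_dock_lab)"]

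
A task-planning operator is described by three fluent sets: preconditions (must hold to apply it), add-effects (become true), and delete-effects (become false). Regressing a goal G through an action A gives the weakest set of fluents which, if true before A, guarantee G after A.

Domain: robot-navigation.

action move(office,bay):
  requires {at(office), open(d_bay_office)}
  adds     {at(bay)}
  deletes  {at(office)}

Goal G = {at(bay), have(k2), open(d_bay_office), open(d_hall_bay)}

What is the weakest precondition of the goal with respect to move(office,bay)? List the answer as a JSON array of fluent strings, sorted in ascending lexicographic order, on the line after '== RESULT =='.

Compute (G \ add) ∪ pre:
  G ∩ del = {}  (empty — regression defined)
  G \ add = {at(bay), have(k2), open(d_bay_office), open(d_hall_bay)} \ {at(bay)} = {have(k2), open(d_bay_office), open(d_hall_bay)}
  ∪ pre   = {have(k2), open(d_bay_office), open(d_hall_bay)} ∪ {at(office), open(d_bay_office)}
          = {at(office), have(k2), open(d_bay_office), open(d_hall_bay)}

== RESULT ==
["at(office)", "have(k2)", "open(d_bay_office)", "open(d_hall_bay)"]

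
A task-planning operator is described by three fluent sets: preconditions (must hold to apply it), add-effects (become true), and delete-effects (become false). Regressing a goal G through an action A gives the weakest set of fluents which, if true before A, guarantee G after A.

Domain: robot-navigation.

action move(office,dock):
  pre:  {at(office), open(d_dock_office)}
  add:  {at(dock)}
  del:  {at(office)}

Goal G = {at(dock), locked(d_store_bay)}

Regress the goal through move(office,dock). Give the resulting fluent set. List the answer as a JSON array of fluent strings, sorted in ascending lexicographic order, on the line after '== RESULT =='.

Compute (G \ add) ∪ pre:
  G ∩ del = {}  (empty — regression defined)
  G \ add = {at(dock), locked(d_store_bay)} \ {at(dock)} = {locked(d_store_bay)}
  ∪ pre   = {locked(d_store_bay)} ∪ {at(office), open(d_dock_office)}
          = {at(office), locked(d_store_bay), open(d_dock_office)}

== RESULT ==
["at(office)", "locked(d_store_bay)", "open(d_dock_office)"]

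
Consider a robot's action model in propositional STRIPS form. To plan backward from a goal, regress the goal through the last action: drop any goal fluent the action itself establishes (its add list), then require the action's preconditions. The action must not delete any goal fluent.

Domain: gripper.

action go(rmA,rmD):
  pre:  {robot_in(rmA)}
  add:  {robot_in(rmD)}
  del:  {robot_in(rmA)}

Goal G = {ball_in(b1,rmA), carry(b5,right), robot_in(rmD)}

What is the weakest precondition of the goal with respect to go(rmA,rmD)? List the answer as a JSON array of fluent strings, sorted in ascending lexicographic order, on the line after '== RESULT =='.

Regress:
  G ∩ del = {}  (empty — regression defined)
  G \ add = {ball_in(b1,rmA), carry(b5,right), robot_in(rmD)} \ {robot_in(rmD)} = {ball_in(b1,rmA), carry(b5,right)}
  ∪ pre   = {ball_in(b1,rmA), carry(b5,right)} ∪ {robot_in(rmA)}
          = {ball_in(b1,rmA), carry(b5,right), robot_in(rmA)}

== RESULT ==
["ball_in(b1,rmA)", "carry(b5,right)", "robot_in(rmA)"]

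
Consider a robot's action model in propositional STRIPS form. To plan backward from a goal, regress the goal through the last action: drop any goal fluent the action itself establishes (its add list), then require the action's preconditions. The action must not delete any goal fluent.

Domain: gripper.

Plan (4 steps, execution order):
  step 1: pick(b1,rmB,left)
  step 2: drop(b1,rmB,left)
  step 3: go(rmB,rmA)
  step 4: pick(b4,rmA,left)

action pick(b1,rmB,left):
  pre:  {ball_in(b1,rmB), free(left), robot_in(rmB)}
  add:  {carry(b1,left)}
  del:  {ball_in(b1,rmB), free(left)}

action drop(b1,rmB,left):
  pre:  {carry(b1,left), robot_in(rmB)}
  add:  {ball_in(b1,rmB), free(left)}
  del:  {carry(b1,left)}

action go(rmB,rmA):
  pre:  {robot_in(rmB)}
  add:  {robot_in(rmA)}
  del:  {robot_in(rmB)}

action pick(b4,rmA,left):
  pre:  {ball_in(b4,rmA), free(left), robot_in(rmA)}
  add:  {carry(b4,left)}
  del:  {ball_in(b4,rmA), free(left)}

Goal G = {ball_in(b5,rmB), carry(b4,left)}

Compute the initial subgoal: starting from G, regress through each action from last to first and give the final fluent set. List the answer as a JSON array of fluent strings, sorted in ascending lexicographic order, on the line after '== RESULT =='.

Regress step by step:
  through step 4 (pick(b4,rmA,left)): drop {carry(b4,left)}, keep {ball_in(b5,rmB)}, require {ball_in(b4,rmA), free(left), robot_in(rmA)}
    → {ball_in(b4,rmA), ball_in(b5,rmB), free(left), robot_in(rmA)}
  through step 3 (go(rmB,rmA)): drop {robot_in(rmA)}, keep {ball_in(b4,rmA), ball_in(b5,rmB), free(left)}, require {robot_in(rmB)}
    → {ball_in(b4,rmA), ball_in(b5,rmB), free(left), robot_in(rmB)}
  through step 2 (drop(b1,rmB,left)): drop {free(left)}, keep {ball_in(b4,rmA), ball_in(b5,rmB), robot_in(rmB)}, require {carry(b1,left), robot_in(rmB)}
    → {ball_in(b4,rmA), ball_in(b5,rmB), carry(b1,left), robot_in(rmB)}
  through step 1 (pick(b1,rmB,left)): drop {carry(b1,left)}, keep {ball_in(b4,rmA), ball_in(b5,rmB), robot_in(rmB)}, require {ball_in(b1,rmB), free(left), robot_in(rmB)}
    → {ball_in(b1,rmB), ball_in(b4,rmA), ball_in(b5,rmB), free(left), robot_in(rmB)}

== RESULT ==
["ball_in(b1,rmB)", "ball_in(b4,rmA)", "ball_in(b5,rmB)", "free(left)", "robot_in(rmB)"]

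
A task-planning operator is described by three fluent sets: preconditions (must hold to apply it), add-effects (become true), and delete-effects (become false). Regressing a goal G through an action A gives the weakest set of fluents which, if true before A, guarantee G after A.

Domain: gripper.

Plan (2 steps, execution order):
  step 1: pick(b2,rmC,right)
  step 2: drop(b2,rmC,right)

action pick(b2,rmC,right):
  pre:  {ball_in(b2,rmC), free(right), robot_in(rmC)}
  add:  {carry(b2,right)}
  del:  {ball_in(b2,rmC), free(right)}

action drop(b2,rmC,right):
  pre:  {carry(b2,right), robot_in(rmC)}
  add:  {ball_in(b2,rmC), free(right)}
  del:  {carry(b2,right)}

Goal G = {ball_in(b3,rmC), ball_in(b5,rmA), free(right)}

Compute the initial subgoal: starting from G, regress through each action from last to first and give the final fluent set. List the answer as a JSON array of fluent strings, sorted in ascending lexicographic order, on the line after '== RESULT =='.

Regress step by step:
  through step 2 (drop(b2,rmC,right)): drop {free(right)}, keep {ball_in(b3,rmC), ball_in(b5,rmA)}, require {carry(b2,right), robot_in(rmC)}
    → {ball_in(b3,rmC), ball_in(b5,rmA), carry(b2,right), robot_in(rmC)}
  through step 1 (pick(b2,rmC,right)): drop {carry(b2,right)}, keep {ball_in(b3,rmC), ball_in(b5,rmA), robot_in(rmC)}, require {ball_in(b2,rmC), free(right), robot_in(rmC)}
    → {ball_in(b2,rmC), ball_in(b3,rmC), ball_in(b5,rmA), free(right), robot_in(rmC)}

== RESULT ==
["ball_in(b2,rmC)", "ball_in(b3,rmC)", "ball_in(b5,rmA)", "free(right)", "robot_in(rmC)"]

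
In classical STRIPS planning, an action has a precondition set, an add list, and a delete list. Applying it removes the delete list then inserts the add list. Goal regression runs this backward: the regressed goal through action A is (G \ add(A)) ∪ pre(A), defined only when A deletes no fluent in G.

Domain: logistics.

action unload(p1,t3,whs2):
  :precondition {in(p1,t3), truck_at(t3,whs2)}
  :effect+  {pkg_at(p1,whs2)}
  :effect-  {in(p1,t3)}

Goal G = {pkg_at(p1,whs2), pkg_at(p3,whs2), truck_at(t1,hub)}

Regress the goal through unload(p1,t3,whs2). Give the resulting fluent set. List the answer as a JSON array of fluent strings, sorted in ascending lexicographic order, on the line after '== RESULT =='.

Compute (G \ add) ∪ pre:
  G ∩ del = {}  (empty — regression defined)
  G \ add = {pkg_at(p1,whs2), pkg_at(p3,whs2), truck_at(t1,hub)} \ {pkg_at(p1,whs2)} = {pkg_at(p3,whs2), truck_at(t1,hub)}
  ∪ pre   = {pkg_at(p3,whs2), truck_at(t1,hub)} ∪ {in(p1,t3), truck_at(t3,whs2)}
          = {in(p1,t3), pkg_at(p3,whs2), truck_at(t1,hub), truck_at(t3,whs2)}

== RESULT ==
["in(p1,t3)", "pkg_at(p3,whs2)", "truck_at(t1,hub)", "truck_at(t3,whs2)"]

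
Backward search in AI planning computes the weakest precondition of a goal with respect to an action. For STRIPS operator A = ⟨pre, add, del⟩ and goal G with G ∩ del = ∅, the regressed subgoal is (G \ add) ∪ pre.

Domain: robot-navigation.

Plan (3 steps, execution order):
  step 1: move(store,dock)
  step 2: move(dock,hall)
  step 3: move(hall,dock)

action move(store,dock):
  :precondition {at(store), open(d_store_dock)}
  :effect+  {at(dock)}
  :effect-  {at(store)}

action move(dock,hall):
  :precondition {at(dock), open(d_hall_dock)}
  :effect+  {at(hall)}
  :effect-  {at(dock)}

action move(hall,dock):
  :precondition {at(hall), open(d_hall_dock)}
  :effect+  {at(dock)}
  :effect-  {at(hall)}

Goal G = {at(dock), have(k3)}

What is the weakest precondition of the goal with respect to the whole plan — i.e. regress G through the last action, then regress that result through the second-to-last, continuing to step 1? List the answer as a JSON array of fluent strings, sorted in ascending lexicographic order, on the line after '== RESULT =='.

Regress step by step:
  through step 3 (move(hall,dock)): drop {at(dock)}, keep {have(k3)}, require {at(hall), open(d_hall_dock)}
    → {at(hall), have(k3), open(d_hall_dock)}
  through step 2 (move(dock,hall)): drop {at(hall)}, keep {have(k3), open(d_hall_dock)}, require {at(dock), open(d_hall_dock)}
    → {at(dock), have(k3), open(d_hall_dock)}
  through step 1 (move(store,dock)): drop {at(dock)}, keep {have(k3), open(d_hall_dock)}, require {at(store), open(d_store_dock)}
    → {at(store), have(k3), open(d_hall_dock), open(d_store_dock)}

== RESULT ==
["at(store)", "have(k3)", "open(d_hall_dock)", "open(d_store_dock)"]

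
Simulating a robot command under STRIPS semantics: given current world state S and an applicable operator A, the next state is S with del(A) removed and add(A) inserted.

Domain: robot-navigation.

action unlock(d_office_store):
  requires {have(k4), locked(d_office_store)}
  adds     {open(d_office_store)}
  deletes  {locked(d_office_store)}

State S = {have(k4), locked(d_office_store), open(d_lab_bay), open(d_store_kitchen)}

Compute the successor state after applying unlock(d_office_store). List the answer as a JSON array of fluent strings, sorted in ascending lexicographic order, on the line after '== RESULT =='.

Progress:
  pre ⊆ S: {have(k4), locked(d_office_store)} ⊆ S  — applicable
  S \ del = {have(k4), open(d_lab_bay), open(d_store_kitchen)}
  ∪ add   = {have(k4), open(d_lab_bay), open(d_office_store), open(d_store_kitchen)}

== RESULT ==
["have(k4)", "open(d_lab_bay)", "open(d_office_store)", "open(d_store_kitchen)"]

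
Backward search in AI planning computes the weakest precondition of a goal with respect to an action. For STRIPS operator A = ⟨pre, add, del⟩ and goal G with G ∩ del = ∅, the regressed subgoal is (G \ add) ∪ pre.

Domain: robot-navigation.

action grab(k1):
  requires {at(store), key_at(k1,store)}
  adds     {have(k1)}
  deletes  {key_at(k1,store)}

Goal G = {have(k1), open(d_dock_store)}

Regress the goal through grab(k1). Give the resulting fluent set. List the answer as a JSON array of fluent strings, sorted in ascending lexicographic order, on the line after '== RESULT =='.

Regress:
  G ∩ del = {}  (empty — regression defined)
  G \ add = {have(k1), open(d_dock_store)} \ {have(k1)} = {open(d_dock_store)}
  ∪ pre   = {open(d_dock_store)} ∪ {at(store), key_at(k1,store)}
          = {at(store), key_at(k1,store), open(d_dock_store)}

== RESULT ==
["at(store)", "key_at(k1,store)", "open(d_dock_store)"]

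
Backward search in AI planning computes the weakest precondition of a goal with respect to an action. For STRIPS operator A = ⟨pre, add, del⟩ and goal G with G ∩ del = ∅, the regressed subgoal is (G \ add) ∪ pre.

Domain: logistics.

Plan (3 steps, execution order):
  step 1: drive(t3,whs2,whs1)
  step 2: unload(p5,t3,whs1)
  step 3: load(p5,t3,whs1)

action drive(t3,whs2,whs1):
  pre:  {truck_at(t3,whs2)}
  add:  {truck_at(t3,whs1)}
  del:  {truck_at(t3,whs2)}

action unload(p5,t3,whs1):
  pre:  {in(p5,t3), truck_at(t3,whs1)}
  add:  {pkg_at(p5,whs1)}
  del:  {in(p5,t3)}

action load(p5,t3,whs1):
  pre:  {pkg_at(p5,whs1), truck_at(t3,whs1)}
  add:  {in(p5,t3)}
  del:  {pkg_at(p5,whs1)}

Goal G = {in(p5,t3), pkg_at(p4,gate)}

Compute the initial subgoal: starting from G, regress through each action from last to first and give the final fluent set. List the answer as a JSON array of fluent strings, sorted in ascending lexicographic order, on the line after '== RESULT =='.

Work backward from the goal:
  through step 3 (load(p5,t3,whs1)): drop {in(p5,t3)}, keep {pkg_at(p4,gate)}, require {pkg_at(p5,whs1), truck_at(t3,whs1)}
    → {pkg_at(p4,gate), pkg_at(p5,whs1), truck_at(t3,whs1)}
  through step 2 (unload(p5,t3,whs1)): drop {pkg_at(p5,whs1)}, keep {pkg_at(p4,gate), truck_at(t3,whs1)}, require {in(p5,t3), truck_at(t3,whs1)}
    → {in(p5,t3), pkg_at(p4,gate), truck_at(t3,whs1)}
  through step 1 (drive(t3,whs2,whs1)): drop {truck_at(t3,whs1)}, keep {in(p5,t3), pkg_at(p4,gate)}, require {truck_at(t3,whs2)}
    → {in(p5,t3), pkg_at(p4,gate), truck_at(t3,whs2)}

== RESULT ==
["in(p5,t3)", "pkg_at(p4,gate)", "truck_at(t3,whs2)"]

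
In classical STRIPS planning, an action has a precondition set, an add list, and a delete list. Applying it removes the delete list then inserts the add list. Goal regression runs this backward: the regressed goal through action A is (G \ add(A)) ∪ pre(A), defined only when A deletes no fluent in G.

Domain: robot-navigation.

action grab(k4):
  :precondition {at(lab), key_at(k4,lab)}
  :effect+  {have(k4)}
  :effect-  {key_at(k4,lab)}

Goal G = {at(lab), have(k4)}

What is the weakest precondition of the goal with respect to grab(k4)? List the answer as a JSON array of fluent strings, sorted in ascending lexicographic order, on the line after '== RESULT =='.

Compute (G \ add) ∪ pre:
  G ∩ del = {}  (empty — regression defined)
  G \ add = {at(lab), have(k4)} \ {have(k4)} = {at(lab)}
  ∪ pre   = {at(lab)} ∪ {at(lab), key_at(k4,lab)}
          = {at(lab), key_at(k4,lab)}

== RESULT ==
["at(lab)", "key_at(k4,lab)"]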